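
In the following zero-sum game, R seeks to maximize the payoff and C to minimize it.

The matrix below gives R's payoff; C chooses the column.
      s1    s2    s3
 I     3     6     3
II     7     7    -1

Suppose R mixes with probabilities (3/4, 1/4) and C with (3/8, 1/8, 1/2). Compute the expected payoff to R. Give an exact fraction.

Against (3/8, 1/8, 1/2), each row's expected payoff is I: 27/8; II: 3.
Taking the (3/4, 1/4)-weighted average: (3/4)·(27/8) + (1/4)·(3) = 105/32.

105/32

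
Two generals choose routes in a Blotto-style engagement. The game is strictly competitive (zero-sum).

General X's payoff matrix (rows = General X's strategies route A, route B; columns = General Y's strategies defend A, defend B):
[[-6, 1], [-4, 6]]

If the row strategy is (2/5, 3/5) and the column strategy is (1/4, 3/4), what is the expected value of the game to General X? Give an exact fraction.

9/5

Against (1/4, 3/4), each row's expected payoff is route A: -3/4; route B: 7/2.
Taking the (2/5, 3/5)-weighted average: (2/5)·(-3/4) + (3/5)·(7/2) = 9/5.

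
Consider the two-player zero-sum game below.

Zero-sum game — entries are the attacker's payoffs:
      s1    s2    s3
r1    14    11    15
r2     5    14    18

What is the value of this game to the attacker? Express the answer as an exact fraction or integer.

Column s3 is strictly dominated by s2 for the defender (it gives the attacker more in every row).
The remaining 2×2 game on (r1, r2) × (s1, s2) has no saddle point. Let the attacker play r1 with probability p; indifference gives 14p + 5(1−p) = 11p + 14(1−p), so p = 3/4.
Similarly the defender's optimal q on s1 is 1/4, and the value is 14·(1/4) + (11)·(3/4) = 47/4.

47/4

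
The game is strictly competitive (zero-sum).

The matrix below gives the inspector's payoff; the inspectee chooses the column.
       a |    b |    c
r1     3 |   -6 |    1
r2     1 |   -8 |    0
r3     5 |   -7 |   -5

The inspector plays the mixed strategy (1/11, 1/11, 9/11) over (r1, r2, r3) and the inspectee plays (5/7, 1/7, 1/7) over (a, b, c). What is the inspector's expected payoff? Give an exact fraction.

Against (5/7, 1/7, 1/7), each row's expected payoff is r1: 10/7; r2: -3/7; r3: 13/7.
Taking the (1/11, 1/11, 9/11)-weighted average: (1/11)·(10/7) + (1/11)·(-3/7) + (9/11)·(13/7) = 124/77.

124/77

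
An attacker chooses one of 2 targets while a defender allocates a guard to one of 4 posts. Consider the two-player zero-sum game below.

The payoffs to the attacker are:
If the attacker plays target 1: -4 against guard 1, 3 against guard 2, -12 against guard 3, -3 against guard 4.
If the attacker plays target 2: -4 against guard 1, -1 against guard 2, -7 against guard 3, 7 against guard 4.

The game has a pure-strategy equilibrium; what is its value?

-7

Row minima: -12, -7 → the attacker's maximin is -7.
Column maxima: -4, 3, -7, 7 → the defender's minimax is -7.
They coincide at (target 2, guard 3), so the value is -7.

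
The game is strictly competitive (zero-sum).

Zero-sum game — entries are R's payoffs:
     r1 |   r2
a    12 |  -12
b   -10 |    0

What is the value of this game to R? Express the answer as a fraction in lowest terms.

-60/17

Row minima are -12 and -10, so R's maximin is -10; column maxima are 12 and 0, so C's minimax is 0. These differ, so the equilibrium is in mixed strategies.
Let R play a with probability p. C is indifferent when 12p − 10(1−p) = −12p, giving p = 5/17.
Let C play r1 with probability q. R is indifferent when 12q − 12(1−q) = −10q, giving q = 6/17.
The value is 12·(6/17) + (-12)·(11/17) = -60/17.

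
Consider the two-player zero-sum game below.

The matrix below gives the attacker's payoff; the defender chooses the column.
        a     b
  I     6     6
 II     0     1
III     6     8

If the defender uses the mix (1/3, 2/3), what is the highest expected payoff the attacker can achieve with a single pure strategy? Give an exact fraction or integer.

22/3

I: (6)·(1/3) + (6)·(2/3) = 6.
II: (0)·(1/3) + (1)·(2/3) = 2/3.
III: (6)·(1/3) + (8)·(2/3) = 22/3.
The best pure response is III with expected payoff 22/3.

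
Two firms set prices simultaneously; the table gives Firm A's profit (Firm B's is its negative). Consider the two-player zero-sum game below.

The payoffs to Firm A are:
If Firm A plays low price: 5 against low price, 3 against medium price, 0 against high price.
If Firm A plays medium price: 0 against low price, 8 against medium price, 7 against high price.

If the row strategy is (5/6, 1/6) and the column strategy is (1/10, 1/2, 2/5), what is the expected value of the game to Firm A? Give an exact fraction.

14/5

Against (1/10, 1/2, 2/5), each row's expected payoff is low price: 2; medium price: 34/5.
Taking the (5/6, 1/6)-weighted average: (5/6)·(2) + (1/6)·(34/5) = 14/5.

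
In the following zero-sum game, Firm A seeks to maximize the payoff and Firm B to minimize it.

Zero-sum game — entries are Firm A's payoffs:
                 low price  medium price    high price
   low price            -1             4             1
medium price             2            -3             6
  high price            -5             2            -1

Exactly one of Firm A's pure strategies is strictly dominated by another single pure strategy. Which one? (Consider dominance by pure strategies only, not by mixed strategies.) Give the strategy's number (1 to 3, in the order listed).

3

Compare high price with low price: -1 > -5, 4 > 2, 1 > -1.
So low price strictly dominates high price for Firm A; high price is strictly dominated.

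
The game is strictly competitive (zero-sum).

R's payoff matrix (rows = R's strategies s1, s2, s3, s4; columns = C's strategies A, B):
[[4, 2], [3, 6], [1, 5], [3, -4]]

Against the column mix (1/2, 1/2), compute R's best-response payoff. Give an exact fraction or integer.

9/2

s1: (4)·(1/2) + (2)·(1/2) = 3.
s2: (3)·(1/2) + (6)·(1/2) = 9/2.
s3: (1)·(1/2) + (5)·(1/2) = 3.
s4: (3)·(1/2) + (-4)·(1/2) = -1/2.
The best pure response is s2 with expected payoff 9/2.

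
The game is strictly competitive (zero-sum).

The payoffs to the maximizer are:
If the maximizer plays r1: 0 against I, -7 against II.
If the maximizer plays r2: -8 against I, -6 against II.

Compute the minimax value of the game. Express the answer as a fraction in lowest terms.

-56/9

Row minima are -7 and -8, so the maximizer's maximin is -7; column maxima are 0 and -6, so the minimizer's minimax is -6. These differ, so the equilibrium is in mixed strategies.
Let the maximizer play r1 with probability p. The minimizer is indifferent when −8(1−p) = −7p − 6(1−p), giving p = 2/9.
Let the minimizer play I with probability q. The maximizer is indifferent when −7(1−q) = −8q − 6(1−q), giving q = 1/9.
The value is 0·(1/9) + (-7)·(8/9) = -56/9.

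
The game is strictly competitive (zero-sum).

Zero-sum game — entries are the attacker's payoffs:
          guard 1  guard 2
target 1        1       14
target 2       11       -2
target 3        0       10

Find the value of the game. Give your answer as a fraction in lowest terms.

Row target 3 is strictly dominated by row target 1, so the attacker never plays it.
The remaining 2×2 game on (target 1, target 2) × (guard 1, guard 2) has no saddle point. Let the attacker play target 1 with probability p; indifference gives p + 11(1−p) = 14p − 2(1−p), so p = 1/2.
Similarly the defender's optimal q on guard 1 is 8/13, and the value is 1·(8/13) + (14)·(5/13) = 6.

6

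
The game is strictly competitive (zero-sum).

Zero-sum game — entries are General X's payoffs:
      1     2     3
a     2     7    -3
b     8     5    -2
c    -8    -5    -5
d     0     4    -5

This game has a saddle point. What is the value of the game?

-2

Row minima: -3, -2, -8, -5 → General X's maximin is -2.
Column maxima: 8, 7, -2 → General Y's minimax is -2.
They coincide at (b, 3), so the value is -2.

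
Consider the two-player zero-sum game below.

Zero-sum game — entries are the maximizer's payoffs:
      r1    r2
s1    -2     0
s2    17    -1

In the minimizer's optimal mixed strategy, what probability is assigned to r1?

Row minima are -2 and -1, so the maximizer's maximin is -1; column maxima are 17 and 0, so the minimizer's minimax is 0. These differ, so the equilibrium is in mixed strategies.
Let the minimizer play r1 with probability q. The maximizer is indifferent when −2q = 17q − (1−q), giving q = 1/20.

1/20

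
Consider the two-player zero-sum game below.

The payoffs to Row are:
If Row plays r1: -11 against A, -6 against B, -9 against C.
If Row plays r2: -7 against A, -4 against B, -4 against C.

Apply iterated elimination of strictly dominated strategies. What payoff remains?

-7

Column C is strictly dominated by A for Column (-11<-9, -7<-4); eliminate C.
Column B is strictly dominated by A for Column (-11<-6, -7<-4); eliminate B.
Row r1 is strictly dominated by row r2 (-7>-11); eliminate r1.
Only (r2, A) remains, with payoff -7.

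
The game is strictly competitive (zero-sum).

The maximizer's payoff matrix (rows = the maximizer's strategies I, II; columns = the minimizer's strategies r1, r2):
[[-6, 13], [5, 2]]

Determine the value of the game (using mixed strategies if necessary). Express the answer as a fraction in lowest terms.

7/2

Row minima are -6 and 2, so the maximizer's maximin is 2; column maxima are 5 and 13, so the minimizer's minimax is 5. These differ, so the equilibrium is in mixed strategies.
Let the maximizer play I with probability p. The minimizer is indifferent when −6p + 5(1−p) = 13p + 2(1−p), giving p = 3/22.
Let the minimizer play r1 with probability q. The maximizer is indifferent when −6q + 13(1−q) = 5q + 2(1−q), giving q = 1/2.
The value is -6·(1/2) + (13)·(1/2) = 7/2.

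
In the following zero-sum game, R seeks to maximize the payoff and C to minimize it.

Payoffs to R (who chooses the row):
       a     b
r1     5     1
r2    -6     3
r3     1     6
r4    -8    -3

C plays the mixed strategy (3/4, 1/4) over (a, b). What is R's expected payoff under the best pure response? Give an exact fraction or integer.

r1: (5)·(3/4) + (1)·(1/4) = 4.
r2: (-6)·(3/4) + (3)·(1/4) = -15/4.
r3: (1)·(3/4) + (6)·(1/4) = 9/4.
r4: (-8)·(3/4) + (-3)·(1/4) = -27/4.
The best pure response is r1 with expected payoff 4.

4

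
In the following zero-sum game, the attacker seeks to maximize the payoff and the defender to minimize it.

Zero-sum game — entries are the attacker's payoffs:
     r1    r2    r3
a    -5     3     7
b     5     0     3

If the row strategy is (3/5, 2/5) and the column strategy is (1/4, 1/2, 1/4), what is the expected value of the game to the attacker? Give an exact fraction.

Against (1/4, 1/2, 1/4), each row's expected payoff is a: 2; b: 2.
Taking the (3/5, 2/5)-weighted average: (3/5)·(2) + (2/5)·(2) = 2.

2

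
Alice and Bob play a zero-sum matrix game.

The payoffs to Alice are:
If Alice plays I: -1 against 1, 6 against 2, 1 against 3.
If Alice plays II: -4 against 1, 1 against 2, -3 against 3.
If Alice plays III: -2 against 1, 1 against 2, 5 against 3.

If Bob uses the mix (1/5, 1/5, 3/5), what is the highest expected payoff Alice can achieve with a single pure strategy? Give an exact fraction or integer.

I: (-1)·(1/5) + (6)·(1/5) + (1)·(3/5) = 8/5.
II: (-4)·(1/5) + (1)·(1/5) + (-3)·(3/5) = -12/5.
III: (-2)·(1/5) + (1)·(1/5) + (5)·(3/5) = 14/5.
The best pure response is III with expected payoff 14/5.

14/5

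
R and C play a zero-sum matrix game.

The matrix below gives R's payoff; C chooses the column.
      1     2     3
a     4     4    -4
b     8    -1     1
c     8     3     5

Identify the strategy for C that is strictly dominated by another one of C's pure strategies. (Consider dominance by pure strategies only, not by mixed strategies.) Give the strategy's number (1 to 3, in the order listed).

C prefers columns that give R less. Compare 1 with 3: -4 < 4, 1 < 8, 5 < 8.
So 3 strictly dominates 1 for C; 1 is strictly dominated.

1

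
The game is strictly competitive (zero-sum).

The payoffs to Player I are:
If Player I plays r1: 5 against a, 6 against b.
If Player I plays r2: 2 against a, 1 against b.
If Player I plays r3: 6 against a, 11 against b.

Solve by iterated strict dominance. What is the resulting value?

Row r1 is strictly dominated by row r3 (6>5, 11>6); eliminate r1.
Row r2 is strictly dominated by row r3 (6>2, 11>1); eliminate r2.
Column b is strictly dominated by a for Player II (6<11); eliminate b.
Only (r3, a) remains, with payoff 6.

6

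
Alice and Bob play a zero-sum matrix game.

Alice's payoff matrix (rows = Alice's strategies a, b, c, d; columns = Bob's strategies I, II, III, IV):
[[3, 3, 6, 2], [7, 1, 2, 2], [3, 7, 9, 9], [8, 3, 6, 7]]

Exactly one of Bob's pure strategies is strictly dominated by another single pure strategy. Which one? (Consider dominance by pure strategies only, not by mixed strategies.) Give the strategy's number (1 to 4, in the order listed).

Bob prefers columns that give Alice less. Compare III with II: 3 < 6, 1 < 2, 7 < 9, 3 < 6.
So II strictly dominates III for Bob; III is strictly dominated.

3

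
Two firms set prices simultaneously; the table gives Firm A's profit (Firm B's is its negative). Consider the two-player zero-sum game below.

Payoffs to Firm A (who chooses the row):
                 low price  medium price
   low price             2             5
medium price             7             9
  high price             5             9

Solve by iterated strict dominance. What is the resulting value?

Column medium price is strictly dominated by low price for Firm B (2<5, 7<9, 5<9); eliminate medium price.
Row high price is strictly dominated by row medium price (7>5); eliminate high price.
Row low price is strictly dominated by row medium price (7>2); eliminate low price.
Only (medium price, low price) remains, with payoff 7.

7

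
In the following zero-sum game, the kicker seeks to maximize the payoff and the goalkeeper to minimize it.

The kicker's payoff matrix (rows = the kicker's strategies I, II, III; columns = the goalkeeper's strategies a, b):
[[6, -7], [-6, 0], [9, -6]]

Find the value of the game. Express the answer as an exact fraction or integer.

Row I is strictly dominated by row III, so the kicker never plays it.
The remaining 2×2 game on (II, III) × (a, b) has no saddle point. Let the kicker play II with probability p; indifference gives −6p + 9(1−p) = −6(1−p), so p = 5/7.
Similarly the goalkeeper's optimal q on a is 2/7, and the value is -6·(2/7) + (0)·(5/7) = -12/7.

-12/7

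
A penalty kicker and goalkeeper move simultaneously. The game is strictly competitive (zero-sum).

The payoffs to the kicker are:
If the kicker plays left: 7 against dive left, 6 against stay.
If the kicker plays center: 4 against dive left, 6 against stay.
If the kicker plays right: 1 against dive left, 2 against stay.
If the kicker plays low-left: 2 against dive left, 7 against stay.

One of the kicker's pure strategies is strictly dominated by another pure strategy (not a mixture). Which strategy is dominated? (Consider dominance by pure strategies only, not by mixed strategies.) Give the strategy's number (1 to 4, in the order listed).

Compare right with left: 7 > 1, 6 > 2.
So left strictly dominates right for the kicker; right is strictly dominated.

3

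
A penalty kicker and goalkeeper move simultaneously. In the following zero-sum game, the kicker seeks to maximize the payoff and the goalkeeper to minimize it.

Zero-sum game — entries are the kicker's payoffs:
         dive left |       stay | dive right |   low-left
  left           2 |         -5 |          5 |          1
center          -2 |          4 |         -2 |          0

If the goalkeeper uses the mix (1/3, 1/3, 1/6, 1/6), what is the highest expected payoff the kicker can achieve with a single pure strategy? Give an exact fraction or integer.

left: (2)·(1/3) + (-5)·(1/3) + (5)·(1/6) + (1)·(1/6) = 0.
center: (-2)·(1/3) + (4)·(1/3) + (-2)·(1/6) + (0)·(1/6) = 1/3.
The best pure response is center with expected payoff 1/3.

1/3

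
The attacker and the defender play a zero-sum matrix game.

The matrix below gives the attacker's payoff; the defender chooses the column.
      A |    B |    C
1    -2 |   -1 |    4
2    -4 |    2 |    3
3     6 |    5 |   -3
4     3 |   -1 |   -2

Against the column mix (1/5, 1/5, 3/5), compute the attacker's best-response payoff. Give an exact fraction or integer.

1: (-2)·(1/5) + (-1)·(1/5) + (4)·(3/5) = 9/5.
2: (-4)·(1/5) + (2)·(1/5) + (3)·(3/5) = 7/5.
3: (6)·(1/5) + (5)·(1/5) + (-3)·(3/5) = 2/5.
4: (3)·(1/5) + (-1)·(1/5) + (-2)·(3/5) = -4/5.
The best pure response is 1 with expected payoff 9/5.

9/5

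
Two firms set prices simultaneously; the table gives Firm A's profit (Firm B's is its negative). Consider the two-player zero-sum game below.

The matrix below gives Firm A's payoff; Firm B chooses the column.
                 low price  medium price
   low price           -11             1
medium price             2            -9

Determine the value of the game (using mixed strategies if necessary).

Row minima are -11 and -9, so Firm A's maximin is -9; column maxima are 2 and 1, so Firm B's minimax is 1. These differ, so the equilibrium is in mixed strategies.
Let Firm A play low price with probability p. Firm B is indifferent when −11p + 2(1−p) = p − 9(1−p), giving p = 11/23.
Let Firm B play low price with probability q. Firm A is indifferent when −11q + (1−q) = 2q − 9(1−q), giving q = 10/23.
The value is -11·(10/23) + (1)·(13/23) = -97/23.

-97/23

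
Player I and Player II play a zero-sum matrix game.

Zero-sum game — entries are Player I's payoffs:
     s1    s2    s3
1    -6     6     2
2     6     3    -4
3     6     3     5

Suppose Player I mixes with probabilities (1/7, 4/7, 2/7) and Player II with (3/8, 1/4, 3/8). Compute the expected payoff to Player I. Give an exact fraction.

Against (3/8, 1/4, 3/8), each row's expected payoff is 1: 0; 2: 3/2; 3: 39/8.
Taking the (1/7, 4/7, 2/7)-weighted average: (1/7)·(0) + (4/7)·(3/2) + (2/7)·(39/8) = 9/4.

9/4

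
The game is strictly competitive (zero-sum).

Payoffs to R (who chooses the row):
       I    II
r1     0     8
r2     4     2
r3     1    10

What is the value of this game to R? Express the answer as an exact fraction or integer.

Row r1 is strictly dominated by row r3, so R never plays it.
The remaining 2×2 game on (r2, r3) × (I, II) has no saddle point. Let R play r2 with probability p; indifference gives 4p + (1−p) = 2p + 10(1−p), so p = 9/11.
Similarly C's optimal q on I is 8/11, and the value is 4·(8/11) + (2)·(3/11) = 38/11.

38/11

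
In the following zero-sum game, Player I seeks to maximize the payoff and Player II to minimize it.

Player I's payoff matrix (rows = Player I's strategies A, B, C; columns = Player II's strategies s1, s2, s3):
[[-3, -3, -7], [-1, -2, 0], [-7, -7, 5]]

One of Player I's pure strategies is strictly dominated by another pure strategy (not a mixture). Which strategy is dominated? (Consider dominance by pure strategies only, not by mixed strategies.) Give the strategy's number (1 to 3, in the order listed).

1

Compare A with B: -1 > -3, -2 > -3, 0 > -7.
So B strictly dominates A for Player I; A is strictly dominated.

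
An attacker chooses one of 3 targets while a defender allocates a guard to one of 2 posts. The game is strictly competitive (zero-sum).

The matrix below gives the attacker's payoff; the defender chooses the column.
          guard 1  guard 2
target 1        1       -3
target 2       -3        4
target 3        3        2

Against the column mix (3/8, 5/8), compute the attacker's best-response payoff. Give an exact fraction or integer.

target 1: (1)·(3/8) + (-3)·(5/8) = -3/2.
target 2: (-3)·(3/8) + (4)·(5/8) = 11/8.
target 3: (3)·(3/8) + (2)·(5/8) = 19/8.
The best pure response is target 3 with expected payoff 19/8.

19/8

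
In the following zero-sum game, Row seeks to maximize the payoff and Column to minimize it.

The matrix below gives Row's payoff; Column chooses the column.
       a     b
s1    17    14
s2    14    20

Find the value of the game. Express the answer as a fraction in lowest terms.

Row minima are 14 and 14, so Row's maximin is 14; column maxima are 17 and 20, so Column's minimax is 17. These differ, so the equilibrium is in mixed strategies.
Let Row play s1 with probability p. Column is indifferent when 17p + 14(1−p) = 14p + 20(1−p), giving p = 2/3.
Let Column play a with probability q. Row is indifferent when 17q + 14(1−q) = 14q + 20(1−q), giving q = 2/3.
The value is 17·(2/3) + (14)·(1/3) = 16.

16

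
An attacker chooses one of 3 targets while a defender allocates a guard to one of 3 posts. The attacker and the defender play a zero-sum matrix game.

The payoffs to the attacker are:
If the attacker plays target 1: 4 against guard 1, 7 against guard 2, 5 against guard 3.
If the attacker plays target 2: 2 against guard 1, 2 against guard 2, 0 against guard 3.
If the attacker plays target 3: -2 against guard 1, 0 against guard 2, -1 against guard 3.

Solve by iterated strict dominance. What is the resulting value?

Column guard 2 is strictly dominated by guard 3 for the defender (5<7, 0<2, -1<0); eliminate guard 2.
Row target 2 is strictly dominated by row target 1 (4>2, 5>0); eliminate target 2.
Row target 3 is strictly dominated by row target 1 (4>-2, 5>-1); eliminate target 3.
Column guard 3 is strictly dominated by guard 1 for the defender (4<5); eliminate guard 3.
Only (target 1, guard 1) remains, with payoff 4.

4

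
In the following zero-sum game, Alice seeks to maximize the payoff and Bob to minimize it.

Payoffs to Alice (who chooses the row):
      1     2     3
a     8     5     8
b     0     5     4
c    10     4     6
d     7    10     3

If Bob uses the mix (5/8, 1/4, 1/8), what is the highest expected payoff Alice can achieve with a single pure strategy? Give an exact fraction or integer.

8

a: (8)·(5/8) + (5)·(1/4) + (8)·(1/8) = 29/4.
b: (0)·(5/8) + (5)·(1/4) + (4)·(1/8) = 7/4.
c: (10)·(5/8) + (4)·(1/4) + (6)·(1/8) = 8.
d: (7)·(5/8) + (10)·(1/4) + (3)·(1/8) = 29/4.
The best pure response is c with expected payoff 8.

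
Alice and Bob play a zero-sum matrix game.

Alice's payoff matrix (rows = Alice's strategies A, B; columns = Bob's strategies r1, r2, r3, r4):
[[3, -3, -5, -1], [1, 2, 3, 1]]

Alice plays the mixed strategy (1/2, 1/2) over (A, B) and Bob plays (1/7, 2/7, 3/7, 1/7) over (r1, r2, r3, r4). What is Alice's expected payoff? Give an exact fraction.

-2/7

Against (1/7, 2/7, 3/7, 1/7), each row's expected payoff is A: -19/7; B: 15/7.
Taking the (1/2, 1/2)-weighted average: (1/2)·(-19/7) + (1/2)·(15/7) = -2/7.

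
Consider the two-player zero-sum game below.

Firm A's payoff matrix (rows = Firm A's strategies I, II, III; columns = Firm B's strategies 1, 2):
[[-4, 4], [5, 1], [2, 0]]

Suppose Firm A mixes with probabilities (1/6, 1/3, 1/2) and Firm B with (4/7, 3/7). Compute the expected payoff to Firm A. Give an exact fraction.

Against (4/7, 3/7), each row's expected payoff is I: -4/7; II: 23/7; III: 8/7.
Taking the (1/6, 1/3, 1/2)-weighted average: (1/6)·(-4/7) + (1/3)·(23/7) + (1/2)·(8/7) = 11/7.

11/7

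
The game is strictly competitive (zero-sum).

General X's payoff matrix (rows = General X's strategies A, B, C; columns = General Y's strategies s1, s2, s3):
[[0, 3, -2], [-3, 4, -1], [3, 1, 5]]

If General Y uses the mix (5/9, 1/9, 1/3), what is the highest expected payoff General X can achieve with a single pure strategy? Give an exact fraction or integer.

31/9

A: (0)·(5/9) + (3)·(1/9) + (-2)·(1/3) = -1/3.
B: (-3)·(5/9) + (4)·(1/9) + (-1)·(1/3) = -14/9.
C: (3)·(5/9) + (1)·(1/9) + (5)·(1/3) = 31/9.
The best pure response is C with expected payoff 31/9.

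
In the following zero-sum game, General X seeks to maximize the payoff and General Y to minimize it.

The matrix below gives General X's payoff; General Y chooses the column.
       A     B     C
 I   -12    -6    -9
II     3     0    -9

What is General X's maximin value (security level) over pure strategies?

The worst-case payoff for each row is I: -12, II: -9.
The best of these is -9.

-9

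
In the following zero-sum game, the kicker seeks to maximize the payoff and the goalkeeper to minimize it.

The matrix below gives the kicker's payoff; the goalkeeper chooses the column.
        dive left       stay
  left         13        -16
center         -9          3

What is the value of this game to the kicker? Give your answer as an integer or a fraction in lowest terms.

-105/41

Row minima are -16 and -9, so the kicker's maximin is -9; column maxima are 13 and 3, so the goalkeeper's minimax is 3. These differ, so the equilibrium is in mixed strategies.
Let the kicker play left with probability p. The goalkeeper is indifferent when 13p − 9(1−p) = −16p + 3(1−p), giving p = 12/41.
Let the goalkeeper play dive left with probability q. The kicker is indifferent when 13q − 16(1−q) = −9q + 3(1−q), giving q = 19/41.
The value is 13·(19/41) + (-16)·(22/41) = -105/41.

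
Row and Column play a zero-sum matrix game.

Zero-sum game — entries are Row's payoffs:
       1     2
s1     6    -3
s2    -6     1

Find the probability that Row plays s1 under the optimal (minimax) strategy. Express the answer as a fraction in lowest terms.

Row minima are -3 and -6, so Row's maximin is -3; column maxima are 6 and 1, so Column's minimax is 1. These differ, so the equilibrium is in mixed strategies.
Let Row play s1 with probability p. Column is indifferent when 6p − 6(1−p) = −3p + (1−p), giving p = 7/16.

7/16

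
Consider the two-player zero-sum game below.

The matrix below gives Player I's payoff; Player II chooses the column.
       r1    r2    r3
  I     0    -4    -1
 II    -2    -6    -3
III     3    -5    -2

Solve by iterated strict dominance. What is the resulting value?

Row II is strictly dominated by row I (0>-2, -4>-6, -1>-3); eliminate II.
Column r1 is strictly dominated by r2 for Player II (-4<0, -5<3); eliminate r1.
Column r3 is strictly dominated by r2 for Player II (-4<-1, -5<-2); eliminate r3.
Row III is strictly dominated by row I (-4>-5); eliminate III.
Only (I, r2) remains, with payoff -4.

-4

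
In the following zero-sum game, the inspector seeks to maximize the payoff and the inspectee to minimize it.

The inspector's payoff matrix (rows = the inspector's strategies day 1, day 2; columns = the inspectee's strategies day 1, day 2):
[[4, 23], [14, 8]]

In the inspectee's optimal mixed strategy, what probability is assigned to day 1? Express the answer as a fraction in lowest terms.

3/5

Row minima are 4 and 8, so the inspector's maximin is 8; column maxima are 14 and 23, so the inspectee's minimax is 14. These differ, so the equilibrium is in mixed strategies.
Let the inspectee play day 1 with probability q. The inspector is indifferent when 4q + 23(1−q) = 14q + 8(1−q), giving q = 3/5.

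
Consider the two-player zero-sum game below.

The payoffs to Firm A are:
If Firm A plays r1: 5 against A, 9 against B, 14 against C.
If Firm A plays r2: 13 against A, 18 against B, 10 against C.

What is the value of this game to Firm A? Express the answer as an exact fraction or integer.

11

Column B is strictly dominated by A for Firm B (it gives Firm A more in every row).
The remaining 2×2 game on (r1, r2) × (A, C) has no saddle point. Let Firm A play r1 with probability p; indifference gives 5p + 13(1−p) = 14p + 10(1−p), so p = 1/4.
Similarly Firm B's optimal q on A is 1/3, and the value is 5·(1/3) + (14)·(2/3) = 11.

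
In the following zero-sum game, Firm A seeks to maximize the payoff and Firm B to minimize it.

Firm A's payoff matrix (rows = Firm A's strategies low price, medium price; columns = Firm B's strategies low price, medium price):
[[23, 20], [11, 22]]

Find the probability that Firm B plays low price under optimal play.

1/7

Row minima are 20 and 11, so Firm A's maximin is 20; column maxima are 23 and 22, so Firm B's minimax is 22. These differ, so the equilibrium is in mixed strategies.
Let Firm B play low price with probability q. Firm A is indifferent when 23q + 20(1−q) = 11q + 22(1−q), giving q = 1/7.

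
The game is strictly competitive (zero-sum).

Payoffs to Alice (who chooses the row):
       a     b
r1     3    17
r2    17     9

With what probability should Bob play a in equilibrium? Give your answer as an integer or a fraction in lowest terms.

Row minima are 3 and 9, so Alice's maximin is 9; column maxima are 17 and 17, so Bob's minimax is 17. These differ, so the equilibrium is in mixed strategies.
Let Bob play a with probability q. Alice is indifferent when 3q + 17(1−q) = 17q + 9(1−q), giving q = 4/11.

4/11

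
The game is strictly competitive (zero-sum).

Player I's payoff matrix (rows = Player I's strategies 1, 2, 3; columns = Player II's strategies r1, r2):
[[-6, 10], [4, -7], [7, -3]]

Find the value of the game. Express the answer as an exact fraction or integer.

2

Row 2 is strictly dominated by row 3, so Player I never plays it.
The remaining 2×2 game on (1, 3) × (r1, r2) has no saddle point. Let Player I play 1 with probability p; indifference gives −6p + 7(1−p) = 10p − 3(1−p), so p = 5/13.
Similarly Player II's optimal q on r1 is 1/2, and the value is -6·(1/2) + (10)·(1/2) = 2.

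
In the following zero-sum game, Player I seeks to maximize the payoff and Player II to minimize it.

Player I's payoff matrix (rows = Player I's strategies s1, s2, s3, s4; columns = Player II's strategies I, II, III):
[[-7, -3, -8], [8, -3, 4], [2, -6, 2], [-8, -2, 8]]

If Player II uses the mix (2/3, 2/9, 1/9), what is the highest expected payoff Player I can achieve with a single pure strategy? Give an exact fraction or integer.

s1: (-7)·(2/3) + (-3)·(2/9) + (-8)·(1/9) = -56/9.
s2: (8)·(2/3) + (-3)·(2/9) + (4)·(1/9) = 46/9.
s3: (2)·(2/3) + (-6)·(2/9) + (2)·(1/9) = 2/9.
s4: (-8)·(2/3) + (-2)·(2/9) + (8)·(1/9) = -44/9.
The best pure response is s2 with expected payoff 46/9.

46/9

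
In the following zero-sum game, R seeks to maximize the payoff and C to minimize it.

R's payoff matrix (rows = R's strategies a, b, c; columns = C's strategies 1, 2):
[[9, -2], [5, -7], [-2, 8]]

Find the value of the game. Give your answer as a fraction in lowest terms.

Row b is strictly dominated by row a, so R never plays it.
The remaining 2×2 game on (a, c) × (1, 2) has no saddle point. Let R play a with probability p; indifference gives 9p − 2(1−p) = −2p + 8(1−p), so p = 10/21.
Similarly C's optimal q on 1 is 10/21, and the value is 9·(10/21) + (-2)·(11/21) = 68/21.

68/21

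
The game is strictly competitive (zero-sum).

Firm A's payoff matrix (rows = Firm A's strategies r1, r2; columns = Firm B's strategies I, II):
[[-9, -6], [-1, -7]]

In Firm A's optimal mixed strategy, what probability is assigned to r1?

2/3

Row minima are -9 and -7, so Firm A's maximin is -7; column maxima are -1 and -6, so Firm B's minimax is -6. These differ, so the equilibrium is in mixed strategies.
Let Firm A play r1 with probability p. Firm B is indifferent when −9p − (1−p) = −6p − 7(1−p), giving p = 2/3.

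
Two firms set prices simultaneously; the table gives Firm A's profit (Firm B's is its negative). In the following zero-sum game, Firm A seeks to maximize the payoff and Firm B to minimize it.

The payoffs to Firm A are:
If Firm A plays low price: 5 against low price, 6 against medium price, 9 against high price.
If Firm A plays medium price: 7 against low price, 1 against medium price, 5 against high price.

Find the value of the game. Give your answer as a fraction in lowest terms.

Column high price is strictly dominated by medium price for Firm B (it gives Firm A more in every row).
The remaining 2×2 game on (low price, medium price) × (low price, medium price) has no saddle point. Let Firm A play low price with probability p; indifference gives 5p + 7(1−p) = 6p + (1−p), so p = 6/7.
Similarly Firm B's optimal q on low price is 5/7, and the value is 5·(5/7) + (6)·(2/7) = 37/7.

37/7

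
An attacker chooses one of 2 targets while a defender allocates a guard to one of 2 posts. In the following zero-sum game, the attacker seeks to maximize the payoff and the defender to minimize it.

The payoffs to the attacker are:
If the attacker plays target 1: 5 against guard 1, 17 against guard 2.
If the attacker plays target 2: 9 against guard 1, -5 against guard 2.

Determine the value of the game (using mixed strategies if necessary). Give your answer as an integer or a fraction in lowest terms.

Row minima are 5 and -5, so the attacker's maximin is 5; column maxima are 9 and 17, so the defender's minimax is 9. These differ, so the equilibrium is in mixed strategies.
Let the attacker play target 1 with probability p. The defender is indifferent when 5p + 9(1−p) = 17p − 5(1−p), giving p = 7/13.
Let the defender play guard 1 with probability q. The attacker is indifferent when 5q + 17(1−q) = 9q − 5(1−q), giving q = 11/13.
The value is 5·(11/13) + (17)·(2/13) = 89/13.

89/13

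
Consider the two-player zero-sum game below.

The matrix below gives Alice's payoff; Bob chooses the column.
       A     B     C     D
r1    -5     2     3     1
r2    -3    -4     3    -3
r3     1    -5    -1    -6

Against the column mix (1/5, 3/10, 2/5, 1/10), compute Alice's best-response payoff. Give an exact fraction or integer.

r1: (-5)·(1/5) + (2)·(3/10) + (3)·(2/5) + (1)·(1/10) = 9/10.
r2: (-3)·(1/5) + (-4)·(3/10) + (3)·(2/5) + (-3)·(1/10) = -9/10.
r3: (1)·(1/5) + (-5)·(3/10) + (-1)·(2/5) + (-6)·(1/10) = -23/10.
The best pure response is r1 with expected payoff 9/10.

9/10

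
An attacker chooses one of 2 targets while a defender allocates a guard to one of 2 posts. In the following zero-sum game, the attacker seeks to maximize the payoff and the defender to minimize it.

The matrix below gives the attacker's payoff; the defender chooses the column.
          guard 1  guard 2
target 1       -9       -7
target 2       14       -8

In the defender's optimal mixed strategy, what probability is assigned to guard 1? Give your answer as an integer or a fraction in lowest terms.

Row minima are -9 and -8, so the attacker's maximin is -8; column maxima are 14 and -7, so the defender's minimax is -7. These differ, so the equilibrium is in mixed strategies.
Let the defender play guard 1 with probability q. The attacker is indifferent when −9q − 7(1−q) = 14q − 8(1−q), giving q = 1/24.

1/24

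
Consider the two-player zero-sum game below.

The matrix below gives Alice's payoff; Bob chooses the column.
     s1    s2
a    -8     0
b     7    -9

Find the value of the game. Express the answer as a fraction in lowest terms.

Row minima are -8 and -9, so Alice's maximin is -8; column maxima are 7 and 0, so Bob's minimax is 0. These differ, so the equilibrium is in mixed strategies.
Let Alice play a with probability p. Bob is indifferent when −8p + 7(1−p) = −9(1−p), giving p = 2/3.
Let Bob play s1 with probability q. Alice is indifferent when −8q = 7q − 9(1−q), giving q = 3/8.
The value is -8·(3/8) + (0)·(5/8) = -3.

-3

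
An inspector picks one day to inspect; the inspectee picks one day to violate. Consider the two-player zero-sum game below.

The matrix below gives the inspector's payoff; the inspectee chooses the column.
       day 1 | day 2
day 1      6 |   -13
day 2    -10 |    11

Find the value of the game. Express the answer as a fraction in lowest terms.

-8/5

Row minima are -13 and -10, so the inspector's maximin is -10; column maxima are 6 and 11, so the inspectee's minimax is 6. These differ, so the equilibrium is in mixed strategies.
Let the inspector play day 1 with probability p. The inspectee is indifferent when 6p − 10(1−p) = −13p + 11(1−p), giving p = 21/40.
Let the inspectee play day 1 with probability q. The inspector is indifferent when 6q − 13(1−q) = −10q + 11(1−q), giving q = 3/5.
The value is 6·(3/5) + (-13)·(2/5) = -8/5.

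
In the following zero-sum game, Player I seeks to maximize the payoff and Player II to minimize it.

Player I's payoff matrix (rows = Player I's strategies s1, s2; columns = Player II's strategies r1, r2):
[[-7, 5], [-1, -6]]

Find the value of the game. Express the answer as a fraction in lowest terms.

-47/17

Row minima are -7 and -6, so Player I's maximin is -6; column maxima are -1 and 5, so Player II's minimax is -1. These differ, so the equilibrium is in mixed strategies.
Let Player I play s1 with probability p. Player II is indifferent when −7p − (1−p) = 5p − 6(1−p), giving p = 5/17.
Let Player II play r1 with probability q. Player I is indifferent when −7q + 5(1−q) = −q − 6(1−q), giving q = 11/17.
The value is -7·(11/17) + (5)·(6/17) = -47/17.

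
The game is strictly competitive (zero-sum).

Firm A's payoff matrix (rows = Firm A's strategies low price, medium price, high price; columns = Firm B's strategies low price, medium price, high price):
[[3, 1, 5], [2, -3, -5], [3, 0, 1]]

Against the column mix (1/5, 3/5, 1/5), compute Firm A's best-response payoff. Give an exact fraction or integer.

low price: (3)·(1/5) + (1)·(3/5) + (5)·(1/5) = 11/5.
medium price: (2)·(1/5) + (-3)·(3/5) + (-5)·(1/5) = -12/5.
high price: (3)·(1/5) + (0)·(3/5) + (1)·(1/5) = 4/5.
The best pure response is low price with expected payoff 11/5.

11/5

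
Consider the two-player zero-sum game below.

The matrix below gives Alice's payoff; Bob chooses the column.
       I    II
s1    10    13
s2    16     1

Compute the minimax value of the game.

Row minima are 10 and 1, so Alice's maximin is 10; column maxima are 16 and 13, so Bob's minimax is 13. These differ, so the equilibrium is in mixed strategies.
Let Alice play s1 with probability p. Bob is indifferent when 10p + 16(1−p) = 13p + (1−p), giving p = 5/6.
Let Bob play I with probability q. Alice is indifferent when 10q + 13(1−q) = 16q + (1−q), giving q = 2/3.
The value is 10·(2/3) + (13)·(1/3) = 11.

11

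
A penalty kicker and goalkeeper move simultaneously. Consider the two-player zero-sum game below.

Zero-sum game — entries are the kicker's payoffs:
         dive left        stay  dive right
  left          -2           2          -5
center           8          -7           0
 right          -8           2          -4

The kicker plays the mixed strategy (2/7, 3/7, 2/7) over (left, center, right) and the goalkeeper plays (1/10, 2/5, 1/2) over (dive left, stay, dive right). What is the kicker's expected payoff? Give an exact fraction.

Against (1/10, 2/5, 1/2), each row's expected payoff is left: -19/10; center: -2; right: -2.
Taking the (2/7, 3/7, 2/7)-weighted average: (2/7)·(-19/10) + (3/7)·(-2) + (2/7)·(-2) = -69/35.

-69/35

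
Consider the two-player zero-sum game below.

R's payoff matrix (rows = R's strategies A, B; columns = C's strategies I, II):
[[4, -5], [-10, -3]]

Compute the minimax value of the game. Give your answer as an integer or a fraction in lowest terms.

Row minima are -5 and -10, so R's maximin is -5; column maxima are 4 and -3, so C's minimax is -3. These differ, so the equilibrium is in mixed strategies.
Let R play A with probability p. C is indifferent when 4p − 10(1−p) = −5p − 3(1−p), giving p = 7/16.
Let C play I with probability q. R is indifferent when 4q − 5(1−q) = −10q − 3(1−q), giving q = 1/8.
The value is 4·(1/8) + (-5)·(7/8) = -31/8.

-31/8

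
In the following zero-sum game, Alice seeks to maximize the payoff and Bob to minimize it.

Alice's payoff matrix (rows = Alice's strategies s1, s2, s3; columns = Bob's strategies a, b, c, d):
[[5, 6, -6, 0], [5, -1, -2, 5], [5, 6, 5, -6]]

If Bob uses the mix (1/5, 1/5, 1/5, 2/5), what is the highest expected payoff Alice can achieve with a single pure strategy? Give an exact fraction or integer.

12/5

s1: (5)·(1/5) + (6)·(1/5) + (-6)·(1/5) + (0)·(2/5) = 1.
s2: (5)·(1/5) + (-1)·(1/5) + (-2)·(1/5) + (5)·(2/5) = 12/5.
s3: (5)·(1/5) + (6)·(1/5) + (5)·(1/5) + (-6)·(2/5) = 4/5.
The best pure response is s2 with expected payoff 12/5.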